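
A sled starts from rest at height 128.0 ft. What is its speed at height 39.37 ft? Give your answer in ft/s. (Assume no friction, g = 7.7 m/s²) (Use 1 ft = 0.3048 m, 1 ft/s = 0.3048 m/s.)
Convert to SI: h₁−h₂ = 27.0144 m
mgh₁ = mgh₂ + ½mv² ⇒ v = √(2g(h₁−h₂)) = √(2·7.7·27.0144) = 20.3966 m/s = 66.92 ft/s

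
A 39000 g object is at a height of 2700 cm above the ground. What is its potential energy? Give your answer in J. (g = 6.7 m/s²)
Convert to SI: m = 39.0 kg, h = 27.0 m
PE = mgh = (39.0)(6.7)(27.0) = 7055 J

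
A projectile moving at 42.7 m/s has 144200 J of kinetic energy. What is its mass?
m = 2·KE/v² = 2·144200/(42.7)² = 158.2 kg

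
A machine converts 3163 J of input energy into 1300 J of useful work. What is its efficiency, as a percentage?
η = W_out/W_in = 1300/3163 = 41.1%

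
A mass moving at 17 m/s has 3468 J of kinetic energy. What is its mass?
m = 2·KE/v² = 2·3468/(17)² = 24.0 kg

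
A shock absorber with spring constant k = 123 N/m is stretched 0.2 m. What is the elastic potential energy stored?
PE = ½kx² = ½(123)(0.2)² = 2.46 J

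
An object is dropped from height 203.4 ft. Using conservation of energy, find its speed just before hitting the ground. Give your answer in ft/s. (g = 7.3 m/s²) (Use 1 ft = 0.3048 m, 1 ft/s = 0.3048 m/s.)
Convert to SI: h = 61.9963 m
mgh = ½mv² ⇒ v = √(2gh) = √(2·7.3·61.9963) = 30.0856 m/s = 98.71 ft/s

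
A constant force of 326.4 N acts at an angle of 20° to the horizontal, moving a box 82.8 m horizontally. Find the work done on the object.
W = F·d·cosθ = (326.4)(82.8)cos(20°) = 25400 J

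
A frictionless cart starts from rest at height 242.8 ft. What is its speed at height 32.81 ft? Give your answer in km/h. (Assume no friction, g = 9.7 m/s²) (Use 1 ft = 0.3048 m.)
Convert to SI: h₁−h₂ = 64.005 m
mgh₁ = mgh₂ + ½mv² ⇒ v = √(2g(h₁−h₂)) = √(2·9.7·64.005) = 35.2377 m/s = 126.9 km/h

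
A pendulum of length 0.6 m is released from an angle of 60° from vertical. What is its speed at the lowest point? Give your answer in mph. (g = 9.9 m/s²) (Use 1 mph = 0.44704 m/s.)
h = L(1 − cosθ) = 0.6(1 − cos60°) = 0.3 m
v = √(2gh) = √(2·9.9·0.3) = 2.43721 m/s = 5.452 mph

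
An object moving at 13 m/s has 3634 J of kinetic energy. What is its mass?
m = 2·KE/v² = 2·3634/(13)² = 43.01 kg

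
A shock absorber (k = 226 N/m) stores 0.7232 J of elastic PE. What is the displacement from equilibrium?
x = √(2·PE/k) = √(2·0.7232/226) = 0.08 m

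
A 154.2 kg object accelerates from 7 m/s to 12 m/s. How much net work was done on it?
W = ΔKE = ½m(v₂² − v₁²) = ½(154.2)(12² − 7²) = 7324.5 J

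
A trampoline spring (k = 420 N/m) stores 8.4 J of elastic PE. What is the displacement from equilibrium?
x = √(2·PE/k) = √(2·8.4/420) = 0.2 m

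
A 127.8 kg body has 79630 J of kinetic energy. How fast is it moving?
v = √(2·KE/m) = √(2·79630/127.8) = 35.3 m/s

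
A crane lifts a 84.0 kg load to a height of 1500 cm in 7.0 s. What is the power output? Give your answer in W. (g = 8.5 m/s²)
Convert to SI: m = 84.0 kg, h = 15.0 m, t = 7.0 s
P = mgh/t = (84.0)(8.5)(15.0)/7.0 = 1530 W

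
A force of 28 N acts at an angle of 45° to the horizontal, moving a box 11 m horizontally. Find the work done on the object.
W = F·d·cosθ = (28)(11)cos(45°) = 217.8 J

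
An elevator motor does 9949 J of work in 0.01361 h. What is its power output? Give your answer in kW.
Convert to SI: W = 9949.0 J, t = 48.996 s
P = W/t = 9949.0/48.996 = 203.057 W = 0.2031 kW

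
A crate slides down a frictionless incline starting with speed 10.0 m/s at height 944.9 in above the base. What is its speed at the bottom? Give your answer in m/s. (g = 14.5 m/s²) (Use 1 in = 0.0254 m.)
Convert to SI: v₀ = 10.0 m/s, h = 24.0005 m
½mv₀² + mgh = ½mv² ⇒ v = √(v₀² + 2gh) = √(10.0² + 2·14.5·24.0005) = 28.21 m/s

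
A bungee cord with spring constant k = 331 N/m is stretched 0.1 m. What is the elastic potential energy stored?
PE = ½kx² = ½(331)(0.1)² = 1.655 J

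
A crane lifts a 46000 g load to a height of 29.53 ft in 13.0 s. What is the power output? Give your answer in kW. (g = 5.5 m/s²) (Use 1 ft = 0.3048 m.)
Convert to SI: m = 46.0 kg, h = 9.00074 m, t = 13.0 s
P = mgh/t = (46.0)(5.5)(9.00074)/13.0 = 175.168 W = 0.1752 kW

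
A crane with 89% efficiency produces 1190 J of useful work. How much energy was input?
W_in = W_out/η = 1190/0.89 = 1337 J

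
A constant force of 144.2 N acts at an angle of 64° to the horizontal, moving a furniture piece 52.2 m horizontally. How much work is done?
W = F·d·cosθ = (144.2)(52.2)cos(64°) = 3300 J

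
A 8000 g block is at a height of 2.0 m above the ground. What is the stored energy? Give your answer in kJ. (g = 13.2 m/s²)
Convert to SI: m = 8.0 kg, h = 2.0 m
PE = mgh = (8.0)(13.2)(2.0) = 211.2 J = 0.2112 kJ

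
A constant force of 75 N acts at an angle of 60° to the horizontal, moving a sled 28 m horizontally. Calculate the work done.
W = F·d·cosθ = (75)(28)cos(60°) = 1050 J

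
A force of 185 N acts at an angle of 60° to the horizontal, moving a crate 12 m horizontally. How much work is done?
W = F·d·cosθ = (185)(12)cos(60°) = 1110 J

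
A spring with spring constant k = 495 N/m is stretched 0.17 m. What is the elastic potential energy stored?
PE = ½kx² = ½(495)(0.17)² = 7.153 J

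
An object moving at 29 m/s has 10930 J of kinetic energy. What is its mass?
m = 2·KE/v² = 2·10930/(29)² = 25.99 kg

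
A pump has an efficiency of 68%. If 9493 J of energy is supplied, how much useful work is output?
W_out = η·W_in = 0.68·9493 = 6455.24 J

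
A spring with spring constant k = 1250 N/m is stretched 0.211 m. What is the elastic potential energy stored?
PE = ½kx² = ½(1250)(0.211)² = 27.83 J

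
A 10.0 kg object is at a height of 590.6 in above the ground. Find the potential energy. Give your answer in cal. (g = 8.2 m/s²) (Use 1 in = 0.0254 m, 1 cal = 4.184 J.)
Convert to SI: m = 10.0 kg, h = 15.0012 m
PE = mgh = (10.0)(8.2)(15.0012) = 1230.1 J = 294.0 cal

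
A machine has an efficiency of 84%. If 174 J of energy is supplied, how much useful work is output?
W_out = η·W_in = 0.84·174 = 146.16 J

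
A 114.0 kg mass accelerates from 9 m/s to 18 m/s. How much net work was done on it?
W = ΔKE = ½m(v₂² − v₁²) = ½(114.0)(18² − 9²) = 13851.0 J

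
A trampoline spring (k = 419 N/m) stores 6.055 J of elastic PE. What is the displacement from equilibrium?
x = √(2·PE/k) = √(2·6.055/419) = 0.17 m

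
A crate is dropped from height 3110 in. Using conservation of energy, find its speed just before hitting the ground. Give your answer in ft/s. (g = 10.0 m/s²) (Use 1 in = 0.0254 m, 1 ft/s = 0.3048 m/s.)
Convert to SI: h = 78.994 m
mgh = ½mv² ⇒ v = √(2gh) = √(2·10.0·78.994) = 39.7477 m/s = 130.4 ft/s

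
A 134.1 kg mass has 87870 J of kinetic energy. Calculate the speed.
v = √(2·KE/m) = √(2·87870/134.1) = 36.2 m/s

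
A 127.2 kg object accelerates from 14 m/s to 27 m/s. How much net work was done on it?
W = ΔKE = ½m(v₂² − v₁²) = ½(127.2)(27² − 14²) = 33898.8 J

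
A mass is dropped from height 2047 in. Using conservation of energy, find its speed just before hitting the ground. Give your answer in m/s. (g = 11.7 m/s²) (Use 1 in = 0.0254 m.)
Convert to SI: h = 51.9938 m
mgh = ½mv² ⇒ v = √(2gh) = √(2·11.7·51.9938) = 34.88 m/s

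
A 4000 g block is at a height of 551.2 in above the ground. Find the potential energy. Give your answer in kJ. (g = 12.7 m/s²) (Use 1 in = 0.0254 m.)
Convert to SI: m = 4.0 kg, h = 14.0005 m
PE = mgh = (4.0)(12.7)(14.0005) = 711.224 J = 0.7112 kJ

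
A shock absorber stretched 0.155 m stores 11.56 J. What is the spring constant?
k = 2·PE/x² = 2·11.56/(0.155)² = 962.3 N/m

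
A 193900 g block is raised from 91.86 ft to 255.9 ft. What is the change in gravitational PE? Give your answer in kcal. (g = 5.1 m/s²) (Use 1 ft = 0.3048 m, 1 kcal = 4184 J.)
Convert to SI: m = 193.9 kg, Δh = 49.9994 m
ΔPE = mgΔh = (193.9)(5.1)(49.9994) = 49443.9 J = 11.82 kcal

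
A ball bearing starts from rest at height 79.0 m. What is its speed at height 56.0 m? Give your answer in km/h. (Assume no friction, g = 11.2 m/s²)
mgh₁ = mgh₂ + ½mv² ⇒ v = √(2g(h₁−h₂)) = √(2·11.2·23.0) = 22.698 m/s = 81.71 km/h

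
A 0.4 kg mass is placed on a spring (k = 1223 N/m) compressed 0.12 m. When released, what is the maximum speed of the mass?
½kx² = ½mv² ⇒ v = x√(k/m) = (0.12)√(1223/0.4) = 6.635 m/s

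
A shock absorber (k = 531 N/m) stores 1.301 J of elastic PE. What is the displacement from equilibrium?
x = √(2·PE/k) = √(2·1.301/531) = 0.07 m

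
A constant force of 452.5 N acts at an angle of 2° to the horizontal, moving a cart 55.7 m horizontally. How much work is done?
W = F·d·cosθ = (452.5)(55.7)cos(2°) = 25190 J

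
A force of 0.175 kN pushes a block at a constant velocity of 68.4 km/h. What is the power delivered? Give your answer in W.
Convert to SI: F = 175.0 N, v = 19.0 m/s
P = Fv = (175.0)(19.0) = 3325 W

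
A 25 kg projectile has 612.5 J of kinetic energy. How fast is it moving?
v = √(2·KE/m) = √(2·612.5/25) = 7.0 m/s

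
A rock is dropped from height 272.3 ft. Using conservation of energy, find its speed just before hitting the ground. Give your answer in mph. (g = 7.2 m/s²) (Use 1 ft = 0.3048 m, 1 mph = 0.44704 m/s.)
Convert to SI: h = 82.997 m
mgh = ½mv² ⇒ v = √(2gh) = √(2·7.2·82.997) = 34.571 m/s = 77.33 mph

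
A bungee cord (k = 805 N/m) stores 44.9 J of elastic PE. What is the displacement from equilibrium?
x = √(2·PE/k) = √(2·44.9/805) = 0.334 m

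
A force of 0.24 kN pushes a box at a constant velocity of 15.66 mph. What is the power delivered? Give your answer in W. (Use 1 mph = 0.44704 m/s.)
Convert to SI: F = 240.0 N, v = 7.00065 m/s
P = Fv = (240.0)(7.00065) = 1680 W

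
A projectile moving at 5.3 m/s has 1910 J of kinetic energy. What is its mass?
m = 2·KE/v² = 2·1910/(5.3)² = 136.0 kg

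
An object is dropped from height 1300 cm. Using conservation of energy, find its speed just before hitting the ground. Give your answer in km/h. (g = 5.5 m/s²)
Convert to SI: h = 13.0 m
mgh = ½mv² ⇒ v = √(2gh) = √(2·5.5·13.0) = 11.9583 m/s = 43.05 km/h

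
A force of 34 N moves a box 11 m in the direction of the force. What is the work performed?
W = F·d = (34)(11) = 374.0 J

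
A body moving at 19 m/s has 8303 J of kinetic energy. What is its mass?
m = 2·KE/v² = 2·8303/(19)² = 46.0 kg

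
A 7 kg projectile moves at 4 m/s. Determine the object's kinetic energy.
KE = ½mv² = ½(7)(4)² = 56.0 J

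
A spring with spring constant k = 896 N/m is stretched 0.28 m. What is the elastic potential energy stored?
PE = ½kx² = ½(896)(0.28)² = 35.12 J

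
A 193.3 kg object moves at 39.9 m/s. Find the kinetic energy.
KE = ½mv² = ½(193.3)(39.9)² = 153900 J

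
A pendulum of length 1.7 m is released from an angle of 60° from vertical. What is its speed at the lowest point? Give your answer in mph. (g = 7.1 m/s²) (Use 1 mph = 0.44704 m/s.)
h = L(1 − cosθ) = 1.7(1 − cos60°) = 0.85 m
v = √(2gh) = √(2·7.1·0.85) = 3.47419 m/s = 7.772 mph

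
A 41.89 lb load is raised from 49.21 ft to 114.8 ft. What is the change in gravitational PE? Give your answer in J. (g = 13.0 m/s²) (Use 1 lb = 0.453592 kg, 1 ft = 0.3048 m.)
Convert to SI: m = 19.001 kg, Δh = 19.9918 m
ΔPE = mgΔh = (19.001)(13.0)(19.9918) = 4938 J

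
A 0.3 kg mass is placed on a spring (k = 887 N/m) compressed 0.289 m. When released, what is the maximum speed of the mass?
½kx² = ½mv² ⇒ v = x√(k/m) = (0.289)√(887/0.3) = 15.71 m/s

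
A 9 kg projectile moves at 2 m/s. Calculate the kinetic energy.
KE = ½mv² = ½(9)(2)² = 18.0 J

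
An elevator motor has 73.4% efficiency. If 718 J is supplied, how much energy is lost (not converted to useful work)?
W_lost = W_in(1 − η) = 718·(1 − 0.734) = 191.0 J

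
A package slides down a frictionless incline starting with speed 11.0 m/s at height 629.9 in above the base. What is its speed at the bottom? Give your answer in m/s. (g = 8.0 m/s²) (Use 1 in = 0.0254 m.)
Convert to SI: v₀ = 11.0 m/s, h = 15.9995 m
½mv₀² + mgh = ½mv² ⇒ v = √(v₀² + 2gh) = √(11.0² + 2·8.0·15.9995) = 19.42 m/s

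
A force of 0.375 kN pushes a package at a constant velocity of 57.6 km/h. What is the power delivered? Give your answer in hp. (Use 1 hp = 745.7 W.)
Convert to SI: F = 375.0 N, v = 16.0 m/s
P = Fv = (375.0)(16.0) = 6000.0 W = 8.046 hp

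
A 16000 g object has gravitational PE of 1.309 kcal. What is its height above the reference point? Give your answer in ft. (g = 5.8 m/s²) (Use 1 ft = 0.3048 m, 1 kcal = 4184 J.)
Convert to SI: m = 16.0 kg, PE = 5476.86 J
h = PE/(mg) = 5476.86/(16.0·5.8) = 59.0178 m = 193.6 ft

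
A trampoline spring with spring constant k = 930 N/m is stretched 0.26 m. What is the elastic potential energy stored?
PE = ½kx² = ½(930)(0.26)² = 31.43 J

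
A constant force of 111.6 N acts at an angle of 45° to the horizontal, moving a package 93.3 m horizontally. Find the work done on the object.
W = F·d·cosθ = (111.6)(93.3)cos(45°) = 7363 J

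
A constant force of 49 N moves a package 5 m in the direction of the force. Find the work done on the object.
W = F·d = (49)(5) = 245.0 J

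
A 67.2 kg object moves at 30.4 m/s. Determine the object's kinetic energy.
KE = ½mv² = ½(67.2)(30.4)² = 31050 J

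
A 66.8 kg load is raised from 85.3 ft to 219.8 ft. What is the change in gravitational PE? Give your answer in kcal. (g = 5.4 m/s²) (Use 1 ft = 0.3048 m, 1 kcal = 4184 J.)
Convert to SI: m = 66.8 kg, Δh = 40.9956 m
ΔPE = mgΔh = (66.8)(5.4)(40.9956) = 14787.9 J = 3.534 kcal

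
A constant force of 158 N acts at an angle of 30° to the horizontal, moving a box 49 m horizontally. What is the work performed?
W = F·d·cosθ = (158)(49)cos(30°) = 6705 J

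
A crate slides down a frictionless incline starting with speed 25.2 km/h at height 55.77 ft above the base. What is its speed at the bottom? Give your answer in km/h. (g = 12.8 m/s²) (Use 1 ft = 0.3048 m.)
Convert to SI: v₀ = 7.0 m/s, h = 16.9987 m
½mv₀² + mgh = ½mv² ⇒ v = √(v₀² + 2gh) = √(7.0² + 2·12.8·16.9987) = 22.0038 m/s = 79.21 km/h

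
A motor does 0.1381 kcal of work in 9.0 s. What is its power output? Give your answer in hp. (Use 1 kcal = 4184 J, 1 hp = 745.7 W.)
Convert to SI: W = 577.81 J, t = 9.0 s
P = W/t = 577.81/9.0 = 64.2012 W = 0.0861 hp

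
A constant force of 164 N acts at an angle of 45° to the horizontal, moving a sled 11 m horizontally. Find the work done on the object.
W = F·d·cosθ = (164)(11)cos(45°) = 1276 J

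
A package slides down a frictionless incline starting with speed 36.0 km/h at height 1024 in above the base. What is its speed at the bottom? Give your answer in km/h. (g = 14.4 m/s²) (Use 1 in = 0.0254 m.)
Convert to SI: v₀ = 10.0 m/s, h = 26.0096 m
½mv₀² + mgh = ½mv² ⇒ v = √(v₀² + 2gh) = √(10.0² + 2·14.4·26.0096) = 29.1389 m/s = 104.9 km/h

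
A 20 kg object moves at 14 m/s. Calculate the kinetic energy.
KE = ½mv² = ½(20)(14)² = 1960.0 J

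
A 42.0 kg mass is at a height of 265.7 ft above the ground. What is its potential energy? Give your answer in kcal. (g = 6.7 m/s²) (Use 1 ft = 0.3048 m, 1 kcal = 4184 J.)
Convert to SI: m = 42.0 kg, h = 80.9854 m
PE = mgh = (42.0)(6.7)(80.9854) = 22789.3 J = 5.447 kcal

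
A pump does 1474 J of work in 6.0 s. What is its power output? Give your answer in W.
P = W/t = 1474.0/6.0 = 245.7 W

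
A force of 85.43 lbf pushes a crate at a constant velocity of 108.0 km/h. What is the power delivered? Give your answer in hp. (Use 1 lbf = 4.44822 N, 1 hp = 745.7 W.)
Convert to SI: F = 380.011 N, v = 30.0 m/s
P = Fv = (380.011)(30.0) = 11400.3 W = 15.29 hp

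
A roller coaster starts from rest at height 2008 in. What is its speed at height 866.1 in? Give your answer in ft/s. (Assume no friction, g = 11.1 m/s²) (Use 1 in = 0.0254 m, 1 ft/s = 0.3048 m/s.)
Convert to SI: h₁−h₂ = 29.0043 m
mgh₁ = mgh₂ + ½mv² ⇒ v = √(2g(h₁−h₂)) = √(2·11.1·29.0043) = 25.3751 m/s = 83.25 ft/s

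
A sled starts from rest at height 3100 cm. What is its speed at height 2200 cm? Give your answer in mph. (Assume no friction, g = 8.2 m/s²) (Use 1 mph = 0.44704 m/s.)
Convert to SI: h₁−h₂ = 9.0 m
mgh₁ = mgh₂ + ½mv² ⇒ v = √(2g(h₁−h₂)) = √(2·8.2·9.0) = 12.1491 m/s = 27.18 mph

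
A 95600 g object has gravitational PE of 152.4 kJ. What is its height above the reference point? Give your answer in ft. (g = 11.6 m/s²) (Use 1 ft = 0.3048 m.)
Convert to SI: m = 95.6 kg, PE = 152400 J
h = PE/(mg) = 152400/(95.6·11.6) = 137.426 m = 450.9 ft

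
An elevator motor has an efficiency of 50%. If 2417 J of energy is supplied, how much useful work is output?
W_out = η·W_in = 0.5·2417 = 1208.5 J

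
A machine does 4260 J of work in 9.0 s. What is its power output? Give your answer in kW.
P = W/t = 4260.0/9.0 = 473.333 W = 0.4733 kW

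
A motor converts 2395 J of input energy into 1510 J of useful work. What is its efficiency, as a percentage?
η = W_out/W_in = 1510/2395 = 63.05%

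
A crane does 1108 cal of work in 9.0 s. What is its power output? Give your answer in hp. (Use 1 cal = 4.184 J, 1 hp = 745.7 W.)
Convert to SI: W = 4635.87 J, t = 9.0 s
P = W/t = 4635.87/9.0 = 515.097 W = 0.6908 hp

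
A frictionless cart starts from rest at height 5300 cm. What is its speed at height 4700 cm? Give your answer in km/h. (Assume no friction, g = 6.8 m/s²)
Convert to SI: h₁−h₂ = 6.0 m
mgh₁ = mgh₂ + ½mv² ⇒ v = √(2g(h₁−h₂)) = √(2·6.8·6.0) = 9.03327 m/s = 32.52 km/h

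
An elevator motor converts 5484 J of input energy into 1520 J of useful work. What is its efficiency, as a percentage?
η = W_out/W_in = 1520/5484 = 27.72%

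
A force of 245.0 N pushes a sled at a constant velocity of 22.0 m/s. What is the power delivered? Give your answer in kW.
P = Fv = (245.0)(22.0) = 5390.0 W = 5.39 kW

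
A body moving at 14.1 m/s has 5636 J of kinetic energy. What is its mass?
m = 2·KE/v² = 2·5636/(14.1)² = 56.7 kg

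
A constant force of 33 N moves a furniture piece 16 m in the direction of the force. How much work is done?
W = F·d = (33)(16) = 528.0 J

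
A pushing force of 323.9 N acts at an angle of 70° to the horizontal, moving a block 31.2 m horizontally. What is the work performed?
W = F·d·cosθ = (323.9)(31.2)cos(70°) = 3456 J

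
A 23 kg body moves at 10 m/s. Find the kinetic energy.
KE = ½mv² = ½(23)(10)² = 1150.0 J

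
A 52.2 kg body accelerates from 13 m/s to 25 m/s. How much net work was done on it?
W = ΔKE = ½m(v₂² − v₁²) = ½(52.2)(25² − 13²) = 11901.6 J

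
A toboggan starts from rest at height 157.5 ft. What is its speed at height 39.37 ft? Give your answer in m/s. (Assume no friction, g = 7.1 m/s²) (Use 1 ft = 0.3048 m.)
Convert to SI: h₁−h₂ = 36.006 m
mgh₁ = mgh₂ + ½mv² ⇒ v = √(2g(h₁−h₂)) = √(2·7.1·36.006) = 22.61 m/s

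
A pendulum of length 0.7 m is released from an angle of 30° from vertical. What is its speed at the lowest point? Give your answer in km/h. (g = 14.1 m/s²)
h = L(1 − cosθ) = 0.7(1 − cos30°) = 0.0937822 m
v = √(2gh) = √(2·14.1·0.0937822) = 1.62624 m/s = 5.854 km/h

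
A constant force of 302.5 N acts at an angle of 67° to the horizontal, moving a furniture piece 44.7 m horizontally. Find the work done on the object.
W = F·d·cosθ = (302.5)(44.7)cos(67°) = 5283 J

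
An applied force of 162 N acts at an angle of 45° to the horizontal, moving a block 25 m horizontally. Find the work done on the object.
W = F·d·cosθ = (162)(25)cos(45°) = 2864 J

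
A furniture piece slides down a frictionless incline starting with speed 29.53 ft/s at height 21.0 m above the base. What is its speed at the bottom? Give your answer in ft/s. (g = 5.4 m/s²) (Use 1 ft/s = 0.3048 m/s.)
Convert to SI: v₀ = 9.00074 m/s, h = 21.0 m
½mv₀² + mgh = ½mv² ⇒ v = √(v₀² + 2gh) = √(9.00074² + 2·5.4·21.0) = 17.5446 m/s = 57.56 ft/s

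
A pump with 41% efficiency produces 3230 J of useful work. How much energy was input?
W_in = W_out/η = 3230/0.41 = 7878 J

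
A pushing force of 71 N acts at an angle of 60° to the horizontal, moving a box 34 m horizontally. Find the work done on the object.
W = F·d·cosθ = (71)(34)cos(60°) = 1207 J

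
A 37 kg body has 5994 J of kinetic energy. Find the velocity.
v = √(2·KE/m) = √(2·5994/37) = 18.0 m/s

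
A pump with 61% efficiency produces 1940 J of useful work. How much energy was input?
W_in = W_out/η = 1940/0.61 = 3180 J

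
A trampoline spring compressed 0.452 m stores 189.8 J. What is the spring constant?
k = 2·PE/x² = 2·189.8/(0.452)² = 1858 N/m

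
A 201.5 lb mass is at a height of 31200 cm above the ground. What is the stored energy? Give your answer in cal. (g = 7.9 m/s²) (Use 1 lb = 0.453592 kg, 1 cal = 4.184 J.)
Convert to SI: m = 91.3988 kg, h = 312.0 m
PE = mgh = (91.3988)(7.9)(312.0) = 225280 J = 53840 cal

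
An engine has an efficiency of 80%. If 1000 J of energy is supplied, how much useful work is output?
W_out = η·W_in = 0.8·1000 = 800.0 J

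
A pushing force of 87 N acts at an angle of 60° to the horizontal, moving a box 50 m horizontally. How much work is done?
W = F·d·cosθ = (87)(50)cos(60°) = 2175 J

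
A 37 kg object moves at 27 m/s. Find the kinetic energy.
KE = ½mv² = ½(37)(27)² = 13486.5 J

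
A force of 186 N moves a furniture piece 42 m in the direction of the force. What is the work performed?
W = F·d = (186)(42) = 7812 J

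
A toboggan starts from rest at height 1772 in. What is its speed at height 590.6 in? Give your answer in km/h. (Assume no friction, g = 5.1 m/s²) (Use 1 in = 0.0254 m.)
Convert to SI: h₁−h₂ = 30.0076 m
mgh₁ = mgh₂ + ½mv² ⇒ v = √(2g(h₁−h₂)) = √(2·5.1·30.0076) = 17.4951 m/s = 62.98 km/h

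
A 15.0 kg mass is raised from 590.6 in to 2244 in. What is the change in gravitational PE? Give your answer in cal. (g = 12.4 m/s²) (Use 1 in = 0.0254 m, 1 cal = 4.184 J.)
Convert to SI: m = 15.0 kg, Δh = 41.9964 m
ΔPE = mgΔh = (15.0)(12.4)(41.9964) = 7811.32 J = 1867 cal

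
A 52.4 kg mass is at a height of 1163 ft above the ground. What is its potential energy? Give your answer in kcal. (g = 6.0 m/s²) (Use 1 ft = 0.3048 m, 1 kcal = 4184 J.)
Convert to SI: m = 52.4 kg, h = 354.482 m
PE = mgh = (52.4)(6.0)(354.482) = 111449 J = 26.64 kcal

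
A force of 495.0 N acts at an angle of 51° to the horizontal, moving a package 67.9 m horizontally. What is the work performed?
W = F·d·cosθ = (495.0)(67.9)cos(51°) = 21150 J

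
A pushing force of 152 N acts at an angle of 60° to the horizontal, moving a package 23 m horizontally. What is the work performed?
W = F·d·cosθ = (152)(23)cos(60°) = 1748 J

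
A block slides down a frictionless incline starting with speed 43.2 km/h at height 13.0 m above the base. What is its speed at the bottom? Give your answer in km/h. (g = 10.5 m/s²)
Convert to SI: v₀ = 12.0 m/s, h = 13.0 m
½mv₀² + mgh = ½mv² ⇒ v = √(v₀² + 2gh) = √(12.0² + 2·10.5·13.0) = 20.4206 m/s = 73.51 km/h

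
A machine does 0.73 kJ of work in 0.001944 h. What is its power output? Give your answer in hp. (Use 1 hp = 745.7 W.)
Convert to SI: W = 730.0 J, t = 6.9984 s
P = W/t = 730.0/6.9984 = 104.31 W = 0.1399 hp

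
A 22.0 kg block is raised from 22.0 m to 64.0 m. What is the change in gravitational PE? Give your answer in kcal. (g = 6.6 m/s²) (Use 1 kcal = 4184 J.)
ΔPE = mgΔh = (22.0)(6.6)(42.0) = 6098.4 J = 1.458 kcal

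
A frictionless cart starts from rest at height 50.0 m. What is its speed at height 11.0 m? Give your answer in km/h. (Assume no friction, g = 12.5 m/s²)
mgh₁ = mgh₂ + ½mv² ⇒ v = √(2g(h₁−h₂)) = √(2·12.5·39.0) = 31.225 m/s = 112.4 km/h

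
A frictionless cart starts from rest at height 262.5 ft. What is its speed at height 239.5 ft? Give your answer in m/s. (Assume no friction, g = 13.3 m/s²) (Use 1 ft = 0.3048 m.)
Convert to SI: h₁−h₂ = 7.0104 m
mgh₁ = mgh₂ + ½mv² ⇒ v = √(2g(h₁−h₂)) = √(2·13.3·7.0104) = 13.66 m/s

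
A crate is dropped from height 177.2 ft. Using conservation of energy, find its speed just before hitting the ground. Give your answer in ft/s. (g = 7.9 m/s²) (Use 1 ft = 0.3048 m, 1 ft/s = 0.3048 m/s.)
Convert to SI: h = 54.0106 m
mgh = ½mv² ⇒ v = √(2gh) = √(2·7.9·54.0106) = 29.2124 m/s = 95.84 ft/s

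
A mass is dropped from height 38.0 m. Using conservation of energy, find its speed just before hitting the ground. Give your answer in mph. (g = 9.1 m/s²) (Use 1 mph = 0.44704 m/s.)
mgh = ½mv² ⇒ v = √(2gh) = √(2·9.1·38.0) = 26.2983 m/s = 58.83 mph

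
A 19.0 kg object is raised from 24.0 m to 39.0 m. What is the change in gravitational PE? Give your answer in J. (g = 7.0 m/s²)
ΔPE = mgΔh = (19.0)(7.0)(15.0) = 1995 J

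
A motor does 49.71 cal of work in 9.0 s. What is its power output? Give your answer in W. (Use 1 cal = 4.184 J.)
Convert to SI: W = 207.987 J, t = 9.0 s
P = W/t = 207.987/9.0 = 23.11 W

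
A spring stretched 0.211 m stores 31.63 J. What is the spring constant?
k = 2·PE/x² = 2·31.63/(0.211)² = 1421 N/m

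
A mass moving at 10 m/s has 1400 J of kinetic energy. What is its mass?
m = 2·KE/v² = 2·1400/(10)² = 28.0 kg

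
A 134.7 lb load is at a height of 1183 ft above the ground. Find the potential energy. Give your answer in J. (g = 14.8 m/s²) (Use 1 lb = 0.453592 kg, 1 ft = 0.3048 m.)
Convert to SI: m = 61.0988 kg, h = 360.578 m
PE = mgh = (61.0988)(14.8)(360.578) = 326100 J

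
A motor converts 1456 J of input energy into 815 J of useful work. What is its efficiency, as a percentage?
η = W_out/W_in = 815/1456 = 55.98%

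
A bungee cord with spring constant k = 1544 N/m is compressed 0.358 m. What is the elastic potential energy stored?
PE = ½kx² = ½(1544)(0.358)² = 98.94 J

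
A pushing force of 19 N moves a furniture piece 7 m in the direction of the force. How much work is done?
W = F·d = (19)(7) = 133.0 J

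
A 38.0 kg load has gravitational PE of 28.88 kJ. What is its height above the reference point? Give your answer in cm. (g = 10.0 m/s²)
Convert to SI: m = 38.0 kg, PE = 28880.0 J
h = PE/(mg) = 28880.0/(38.0·10.0) = 76.0 m = 7600 cm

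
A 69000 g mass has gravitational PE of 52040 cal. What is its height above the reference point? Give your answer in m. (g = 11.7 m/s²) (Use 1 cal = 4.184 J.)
Convert to SI: m = 69.0 kg, PE = 217735 J
h = PE/(mg) = 217735/(69.0·11.7) = 269.7 m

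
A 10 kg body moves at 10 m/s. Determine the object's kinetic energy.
KE = ½mv² = ½(10)(10)² = 500.0 J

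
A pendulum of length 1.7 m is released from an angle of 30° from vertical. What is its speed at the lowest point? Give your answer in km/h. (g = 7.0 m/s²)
h = L(1 − cosθ) = 1.7(1 − cos30°) = 0.227757 m
v = √(2gh) = √(2·7.0·0.227757) = 1.78566 m/s = 6.428 km/h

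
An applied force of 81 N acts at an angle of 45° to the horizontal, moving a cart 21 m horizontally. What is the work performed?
W = F·d·cosθ = (81)(21)cos(45°) = 1203 J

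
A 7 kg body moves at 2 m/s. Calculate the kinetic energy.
KE = ½mv² = ½(7)(2)² = 14.0 J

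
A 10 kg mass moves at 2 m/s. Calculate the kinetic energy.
KE = ½mv² = ½(10)(2)² = 20.0 J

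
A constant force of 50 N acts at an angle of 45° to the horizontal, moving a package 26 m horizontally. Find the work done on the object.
W = F·d·cosθ = (50)(26)cos(45°) = 919.2 J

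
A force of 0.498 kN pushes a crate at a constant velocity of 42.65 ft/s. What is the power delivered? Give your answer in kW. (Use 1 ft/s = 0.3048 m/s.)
Convert to SI: F = 498.0 N, v = 12.9997 m/s
P = Fv = (498.0)(12.9997) = 6473.86 W = 6.474 kW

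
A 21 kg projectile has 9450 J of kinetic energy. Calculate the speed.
v = √(2·KE/m) = √(2·9450/21) = 30.0 m/s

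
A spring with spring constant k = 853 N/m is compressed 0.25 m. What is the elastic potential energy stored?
PE = ½kx² = ½(853)(0.25)² = 26.66 J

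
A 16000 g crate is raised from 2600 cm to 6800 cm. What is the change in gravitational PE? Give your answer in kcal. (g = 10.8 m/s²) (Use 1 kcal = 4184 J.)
Convert to SI: m = 16.0 kg, Δh = 42.0 m
ΔPE = mgΔh = (16.0)(10.8)(42.0) = 7257.6 J = 1.735 kcal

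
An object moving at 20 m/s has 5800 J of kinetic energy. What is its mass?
m = 2·KE/v² = 2·5800/(20)² = 29.0 kg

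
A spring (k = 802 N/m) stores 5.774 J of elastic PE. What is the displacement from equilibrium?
x = √(2·PE/k) = √(2·5.774/802) = 0.12 m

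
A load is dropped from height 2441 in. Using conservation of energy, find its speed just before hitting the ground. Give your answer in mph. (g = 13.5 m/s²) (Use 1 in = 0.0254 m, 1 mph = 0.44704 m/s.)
Convert to SI: h = 62.0014 m
mgh = ½mv² ⇒ v = √(2gh) = √(2·13.5·62.0014) = 40.915 m/s = 91.52 mph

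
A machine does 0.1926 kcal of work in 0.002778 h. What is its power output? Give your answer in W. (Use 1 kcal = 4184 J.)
Convert to SI: W = 805.838 J, t = 10.0008 s
P = W/t = 805.838/10.0008 = 80.58 W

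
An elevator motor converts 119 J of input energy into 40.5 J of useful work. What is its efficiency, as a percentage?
η = W_out/W_in = 40.5/119 = 34.03%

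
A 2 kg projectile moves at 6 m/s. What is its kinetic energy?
KE = ½mv² = ½(2)(6)² = 36.0 J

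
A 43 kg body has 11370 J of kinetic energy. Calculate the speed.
v = √(2·KE/m) = √(2·11370/43) = 23.0 m/s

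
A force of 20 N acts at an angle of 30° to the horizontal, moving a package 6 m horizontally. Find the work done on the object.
W = F·d·cosθ = (20)(6)cos(30°) = 103.9 J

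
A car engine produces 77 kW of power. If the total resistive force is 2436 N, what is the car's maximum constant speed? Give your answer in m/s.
P = Fv ⇒ v = P/F = 77000 W/2436.0 N = 31.61 m/s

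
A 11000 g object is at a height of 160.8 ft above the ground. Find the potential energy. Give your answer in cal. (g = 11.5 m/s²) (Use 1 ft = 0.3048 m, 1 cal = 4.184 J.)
Convert to SI: m = 11.0 kg, h = 49.0118 m
PE = mgh = (11.0)(11.5)(49.0118) = 6200.0 J = 1482 cal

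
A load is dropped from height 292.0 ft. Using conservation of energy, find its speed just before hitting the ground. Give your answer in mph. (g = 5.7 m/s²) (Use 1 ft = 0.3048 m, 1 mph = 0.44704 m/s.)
Convert to SI: h = 89.0016 m
mgh = ½mv² ⇒ v = √(2gh) = √(2·5.7·89.0016) = 31.8531 m/s = 71.25 mph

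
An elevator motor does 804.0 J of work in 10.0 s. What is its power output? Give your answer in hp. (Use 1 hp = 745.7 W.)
P = W/t = 804.0/10.0 = 80.4 W = 0.1078 hp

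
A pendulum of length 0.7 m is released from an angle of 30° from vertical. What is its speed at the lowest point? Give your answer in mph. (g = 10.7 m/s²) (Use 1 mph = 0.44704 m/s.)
h = L(1 − cosθ) = 0.7(1 − cos30°) = 0.0937822 m
v = √(2gh) = √(2·10.7·0.0937822) = 1.41666 m/s = 3.169 mph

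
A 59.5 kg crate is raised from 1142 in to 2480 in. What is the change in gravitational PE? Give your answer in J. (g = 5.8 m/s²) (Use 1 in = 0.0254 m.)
Convert to SI: m = 59.5 kg, Δh = 33.9852 m
ΔPE = mgΔh = (59.5)(5.8)(33.9852) = 11730 J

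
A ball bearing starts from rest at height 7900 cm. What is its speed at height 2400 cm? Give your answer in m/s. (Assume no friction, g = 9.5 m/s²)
Convert to SI: h₁−h₂ = 55.0 m
mgh₁ = mgh₂ + ½mv² ⇒ v = √(2g(h₁−h₂)) = √(2·9.5·55.0) = 32.33 m/s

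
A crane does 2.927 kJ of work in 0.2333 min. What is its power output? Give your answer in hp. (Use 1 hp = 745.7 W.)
Convert to SI: W = 2927.0 J, t = 13.998 s
P = W/t = 2927.0/13.998 = 209.101 W = 0.2804 hp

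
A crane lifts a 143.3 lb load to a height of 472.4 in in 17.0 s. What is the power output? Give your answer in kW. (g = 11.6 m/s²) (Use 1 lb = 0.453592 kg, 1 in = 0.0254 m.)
Convert to SI: m = 64.9997 kg, h = 11.999 m, t = 17.0 s
P = mgh/t = (64.9997)(11.6)(11.999)/17.0 = 532.187 W = 0.5322 kW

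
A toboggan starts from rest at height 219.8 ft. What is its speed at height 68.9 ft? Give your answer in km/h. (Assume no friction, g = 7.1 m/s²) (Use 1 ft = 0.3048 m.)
Convert to SI: h₁−h₂ = 45.9943 m
mgh₁ = mgh₂ + ½mv² ⇒ v = √(2g(h₁−h₂)) = √(2·7.1·45.9943) = 25.5562 m/s = 92.0 km/h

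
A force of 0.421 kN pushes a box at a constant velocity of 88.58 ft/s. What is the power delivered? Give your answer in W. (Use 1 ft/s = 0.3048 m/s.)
Convert to SI: F = 421.0 N, v = 26.9992 m/s
P = Fv = (421.0)(26.9992) = 11370 W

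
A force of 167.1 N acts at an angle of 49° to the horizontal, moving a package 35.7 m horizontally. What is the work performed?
W = F·d·cosθ = (167.1)(35.7)cos(49°) = 3914 J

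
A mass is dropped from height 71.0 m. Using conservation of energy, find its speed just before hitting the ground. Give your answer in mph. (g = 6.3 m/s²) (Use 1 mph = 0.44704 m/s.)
mgh = ½mv² ⇒ v = √(2gh) = √(2·6.3·71.0) = 29.9099 m/s = 66.91 mph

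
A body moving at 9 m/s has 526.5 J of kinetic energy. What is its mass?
m = 2·KE/v² = 2·526.5/(9)² = 13.0 kg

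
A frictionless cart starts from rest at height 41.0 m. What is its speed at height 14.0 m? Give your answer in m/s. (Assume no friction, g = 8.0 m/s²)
mgh₁ = mgh₂ + ½mv² ⇒ v = √(2g(h₁−h₂)) = √(2·8.0·27.0) = 20.78 m/s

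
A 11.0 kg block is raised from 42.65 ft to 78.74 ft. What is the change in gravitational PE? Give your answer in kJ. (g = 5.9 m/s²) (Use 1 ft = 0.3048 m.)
Convert to SI: m = 11.0 kg, Δh = 11.0002 m
ΔPE = mgΔh = (11.0)(5.9)(11.0002) = 713.915 J = 0.7139 kJ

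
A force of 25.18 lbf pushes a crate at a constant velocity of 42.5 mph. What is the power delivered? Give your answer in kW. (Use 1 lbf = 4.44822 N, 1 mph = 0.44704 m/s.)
Convert to SI: F = 112.006 N, v = 18.9992 m/s
P = Fv = (112.006)(18.9992) = 2128.03 W = 2.128 kW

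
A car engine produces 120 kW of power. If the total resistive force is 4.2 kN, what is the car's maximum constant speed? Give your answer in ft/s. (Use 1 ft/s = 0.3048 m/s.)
Convert to SI: F = 4200.0 N
P = Fv ⇒ v = P/F = 120000 W/4200.0 N = 28.5714 m/s = 93.74 ft/s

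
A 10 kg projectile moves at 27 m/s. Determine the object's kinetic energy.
KE = ½mv² = ½(10)(27)² = 3645.0 J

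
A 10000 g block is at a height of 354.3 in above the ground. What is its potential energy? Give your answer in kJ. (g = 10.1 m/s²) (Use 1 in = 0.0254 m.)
Convert to SI: m = 10.0 kg, h = 8.99922 m
PE = mgh = (10.0)(10.1)(8.99922) = 908.921 J = 0.9089 kJ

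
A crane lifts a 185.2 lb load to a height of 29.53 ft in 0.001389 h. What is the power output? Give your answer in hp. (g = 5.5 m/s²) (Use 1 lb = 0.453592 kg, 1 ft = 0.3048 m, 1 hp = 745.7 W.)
Convert to SI: m = 84.0052 kg, h = 9.00074 m, t = 5.0004 s
P = mgh/t = (84.0052)(5.5)(9.00074)/5.0004 = 831.654 W = 1.115 hp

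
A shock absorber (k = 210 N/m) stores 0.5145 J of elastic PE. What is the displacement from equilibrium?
x = √(2·PE/k) = √(2·0.5145/210) = 0.07 m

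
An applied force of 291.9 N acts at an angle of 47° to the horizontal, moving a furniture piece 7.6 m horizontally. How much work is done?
W = F·d·cosθ = (291.9)(7.6)cos(47°) = 1513 J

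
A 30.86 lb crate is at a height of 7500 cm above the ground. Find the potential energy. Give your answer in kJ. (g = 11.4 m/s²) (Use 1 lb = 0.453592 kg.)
Convert to SI: m = 13.9978 kg, h = 75.0 m
PE = mgh = (13.9978)(11.4)(75.0) = 11968.2 J = 11.97 kJ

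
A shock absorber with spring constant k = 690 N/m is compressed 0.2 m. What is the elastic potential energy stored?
PE = ½kx² = ½(690)(0.2)² = 13.8 J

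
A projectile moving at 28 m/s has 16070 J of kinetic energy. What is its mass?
m = 2·KE/v² = 2·16070/(28)² = 40.99 kg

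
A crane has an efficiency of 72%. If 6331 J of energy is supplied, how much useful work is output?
W_out = η·W_in = 0.72·6331 = 4558.32 J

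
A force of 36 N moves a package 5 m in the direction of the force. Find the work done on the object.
W = F·d = (36)(5) = 180.0 J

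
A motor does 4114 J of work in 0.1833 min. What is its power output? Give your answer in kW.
Convert to SI: W = 4114.0 J, t = 10.998 s
P = W/t = 4114.0/10.998 = 374.068 W = 0.3741 kW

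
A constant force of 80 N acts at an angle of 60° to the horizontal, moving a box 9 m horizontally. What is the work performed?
W = F·d·cosθ = (80)(9)cos(60°) = 360.0 J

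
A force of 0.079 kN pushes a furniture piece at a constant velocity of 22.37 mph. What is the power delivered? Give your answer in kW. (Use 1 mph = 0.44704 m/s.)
Convert to SI: F = 79.0 N, v = 10.0003 m/s
P = Fv = (79.0)(10.0003) = 790.022 W = 0.79 kW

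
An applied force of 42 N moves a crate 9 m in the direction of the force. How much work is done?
W = F·d = (42)(9) = 378.0 J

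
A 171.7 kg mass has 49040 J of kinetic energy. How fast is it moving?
v = √(2·KE/m) = √(2·49040/171.7) = 23.9 m/s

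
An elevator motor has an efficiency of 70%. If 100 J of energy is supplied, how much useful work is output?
W_out = η·W_in = 0.7·100 = 70.0 J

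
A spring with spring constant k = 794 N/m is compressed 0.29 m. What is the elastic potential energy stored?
PE = ½kx² = ½(794)(0.29)² = 33.39 J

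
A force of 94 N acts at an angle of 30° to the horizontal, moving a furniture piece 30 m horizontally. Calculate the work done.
W = F·d·cosθ = (94)(30)cos(30°) = 2442 J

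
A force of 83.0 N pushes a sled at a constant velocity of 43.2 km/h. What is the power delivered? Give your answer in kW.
Convert to SI: F = 83.0 N, v = 12.0 m/s
P = Fv = (83.0)(12.0) = 996.0 W = 0.996 kW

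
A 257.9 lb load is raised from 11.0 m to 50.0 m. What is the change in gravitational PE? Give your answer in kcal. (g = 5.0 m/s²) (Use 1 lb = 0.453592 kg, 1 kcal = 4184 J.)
Convert to SI: m = 116.981 kg, Δh = 39.0 m
ΔPE = mgΔh = (116.981)(5.0)(39.0) = 22811.4 J = 5.452 kcal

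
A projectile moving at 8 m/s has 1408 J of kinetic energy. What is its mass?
m = 2·KE/v² = 2·1408/(8)² = 44.0 kg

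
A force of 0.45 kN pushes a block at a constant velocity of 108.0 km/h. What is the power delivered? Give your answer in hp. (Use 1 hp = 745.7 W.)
Convert to SI: F = 450.0 N, v = 30.0 m/s
P = Fv = (450.0)(30.0) = 13500.0 W = 18.1 hp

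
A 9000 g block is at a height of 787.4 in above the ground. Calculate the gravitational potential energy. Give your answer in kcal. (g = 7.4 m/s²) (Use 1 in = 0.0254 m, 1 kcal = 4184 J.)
Convert to SI: m = 9.0 kg, h = 20.0 m
PE = mgh = (9.0)(7.4)(20.0) = 1332.0 J = 0.3184 kcal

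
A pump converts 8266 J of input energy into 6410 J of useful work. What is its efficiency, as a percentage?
η = W_out/W_in = 6410/8266 = 77.55%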